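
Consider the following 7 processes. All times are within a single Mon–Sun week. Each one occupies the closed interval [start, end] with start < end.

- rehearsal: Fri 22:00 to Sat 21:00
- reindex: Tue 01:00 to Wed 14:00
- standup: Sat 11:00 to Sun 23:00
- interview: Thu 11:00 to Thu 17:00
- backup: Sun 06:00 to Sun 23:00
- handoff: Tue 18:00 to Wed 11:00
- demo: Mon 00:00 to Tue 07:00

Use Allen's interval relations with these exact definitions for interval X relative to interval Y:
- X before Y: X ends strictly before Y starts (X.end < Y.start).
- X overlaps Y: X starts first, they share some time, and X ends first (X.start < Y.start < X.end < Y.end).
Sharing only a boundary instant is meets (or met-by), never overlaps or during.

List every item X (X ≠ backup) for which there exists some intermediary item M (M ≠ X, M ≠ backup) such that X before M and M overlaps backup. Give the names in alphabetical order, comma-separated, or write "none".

Target backup = [Sun 06:00, Sun 23:00].
Intermediaries M with M overlaps backup: none.
Union: none.

none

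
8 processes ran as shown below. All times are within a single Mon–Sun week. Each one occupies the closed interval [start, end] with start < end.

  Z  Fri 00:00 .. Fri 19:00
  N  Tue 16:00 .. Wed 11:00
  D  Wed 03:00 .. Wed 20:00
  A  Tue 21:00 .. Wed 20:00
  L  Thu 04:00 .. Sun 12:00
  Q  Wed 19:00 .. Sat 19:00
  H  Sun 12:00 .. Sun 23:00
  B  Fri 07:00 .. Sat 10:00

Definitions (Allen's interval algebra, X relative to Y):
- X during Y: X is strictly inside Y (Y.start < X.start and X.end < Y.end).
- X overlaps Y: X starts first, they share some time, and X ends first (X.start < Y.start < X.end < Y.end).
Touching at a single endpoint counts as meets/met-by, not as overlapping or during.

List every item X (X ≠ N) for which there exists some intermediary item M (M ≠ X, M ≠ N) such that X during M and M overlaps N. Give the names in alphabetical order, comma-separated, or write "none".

none

Target N = [Tue 16:00, Wed 11:00].
Intermediaries M with M overlaps N: none.
Union: none.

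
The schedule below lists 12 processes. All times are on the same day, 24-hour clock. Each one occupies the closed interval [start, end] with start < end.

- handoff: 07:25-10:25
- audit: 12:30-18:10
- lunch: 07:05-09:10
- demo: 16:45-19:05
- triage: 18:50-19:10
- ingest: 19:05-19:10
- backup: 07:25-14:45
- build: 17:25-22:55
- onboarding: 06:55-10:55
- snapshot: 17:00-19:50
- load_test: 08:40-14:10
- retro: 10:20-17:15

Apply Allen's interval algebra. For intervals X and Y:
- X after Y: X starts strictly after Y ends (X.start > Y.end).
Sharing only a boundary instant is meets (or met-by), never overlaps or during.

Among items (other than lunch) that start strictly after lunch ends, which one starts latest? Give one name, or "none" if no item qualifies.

Target lunch = [07:05, 09:10].
audit [12:30, 18:10] → after → candidate.
backup [07:25, 14:45] → overlapped-by → excluded.
build [17:25, 22:55] → after → candidate.
demo [16:45, 19:05] → after → candidate.
handoff [07:25, 10:25] → overlapped-by → excluded.
ingest [19:05, 19:10] → after → candidate.
load_test [08:40, 14:10] → overlapped-by → excluded.
onboarding [06:55, 10:55] → contains → excluded.
retro [10:20, 17:15] → after → candidate.
snapshot [17:00, 19:50] → after → candidate.
triage [18:50, 19:10] → after → candidate.
Among candidates, latest start is 19:05 → ingest.

ingest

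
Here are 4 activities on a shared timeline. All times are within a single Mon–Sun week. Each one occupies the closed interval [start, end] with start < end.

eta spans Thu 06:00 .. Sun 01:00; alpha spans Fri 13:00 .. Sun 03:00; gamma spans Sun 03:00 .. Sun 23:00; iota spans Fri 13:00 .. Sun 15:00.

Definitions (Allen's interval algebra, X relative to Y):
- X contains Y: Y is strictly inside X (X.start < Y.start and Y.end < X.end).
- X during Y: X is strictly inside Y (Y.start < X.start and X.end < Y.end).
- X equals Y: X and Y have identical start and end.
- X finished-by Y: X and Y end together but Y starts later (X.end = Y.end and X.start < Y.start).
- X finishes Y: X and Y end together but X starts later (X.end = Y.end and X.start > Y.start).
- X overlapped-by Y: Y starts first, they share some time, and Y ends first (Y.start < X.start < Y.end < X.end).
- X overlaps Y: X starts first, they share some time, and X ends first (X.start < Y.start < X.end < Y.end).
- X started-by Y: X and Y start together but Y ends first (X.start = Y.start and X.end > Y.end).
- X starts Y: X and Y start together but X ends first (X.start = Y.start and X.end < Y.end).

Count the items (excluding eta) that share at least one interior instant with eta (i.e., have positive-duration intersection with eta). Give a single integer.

2

Target eta = [Thu 06:00, Sun 01:00].
alpha [Fri 13:00, Sun 03:00] → overlapped-by → counts.
gamma [Sun 03:00, Sun 23:00] → after → no.
iota [Fri 13:00, Sun 15:00] → overlapped-by → counts.
Total: 2.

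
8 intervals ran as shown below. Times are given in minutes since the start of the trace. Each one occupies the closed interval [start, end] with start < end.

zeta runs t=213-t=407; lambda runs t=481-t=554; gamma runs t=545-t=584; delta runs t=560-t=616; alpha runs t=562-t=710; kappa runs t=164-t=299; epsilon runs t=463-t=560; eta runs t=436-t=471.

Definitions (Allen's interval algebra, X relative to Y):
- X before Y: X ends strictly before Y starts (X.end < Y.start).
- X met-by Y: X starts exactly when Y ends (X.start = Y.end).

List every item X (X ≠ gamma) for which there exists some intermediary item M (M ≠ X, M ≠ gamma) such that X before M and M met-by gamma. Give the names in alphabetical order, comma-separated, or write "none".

Target gamma = [t=545, t=584].
Intermediaries M with M met-by gamma: none.
Union: none.

none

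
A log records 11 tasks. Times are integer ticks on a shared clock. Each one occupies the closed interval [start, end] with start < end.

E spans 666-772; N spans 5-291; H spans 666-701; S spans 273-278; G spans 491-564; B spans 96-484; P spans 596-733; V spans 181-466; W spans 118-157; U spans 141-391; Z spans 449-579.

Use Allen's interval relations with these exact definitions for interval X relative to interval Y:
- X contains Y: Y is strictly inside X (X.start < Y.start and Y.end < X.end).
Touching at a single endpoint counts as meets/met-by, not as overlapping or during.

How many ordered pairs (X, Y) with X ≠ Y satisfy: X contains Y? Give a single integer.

10

Checking all 110 ordered pairs for relation 'contains'; matching pairs in alphabetical order:
(B, S): B contains S ✓
(B, U): B contains U ✓
(B, V): B contains V ✓
(B, W): B contains W ✓
(N, S): N contains S ✓
(N, W): N contains W ✓
(P, H): P contains H ✓
(U, S): U contains S ✓
(V, S): V contains S ✓
(Z, G): Z contains G ✓
Count: 10.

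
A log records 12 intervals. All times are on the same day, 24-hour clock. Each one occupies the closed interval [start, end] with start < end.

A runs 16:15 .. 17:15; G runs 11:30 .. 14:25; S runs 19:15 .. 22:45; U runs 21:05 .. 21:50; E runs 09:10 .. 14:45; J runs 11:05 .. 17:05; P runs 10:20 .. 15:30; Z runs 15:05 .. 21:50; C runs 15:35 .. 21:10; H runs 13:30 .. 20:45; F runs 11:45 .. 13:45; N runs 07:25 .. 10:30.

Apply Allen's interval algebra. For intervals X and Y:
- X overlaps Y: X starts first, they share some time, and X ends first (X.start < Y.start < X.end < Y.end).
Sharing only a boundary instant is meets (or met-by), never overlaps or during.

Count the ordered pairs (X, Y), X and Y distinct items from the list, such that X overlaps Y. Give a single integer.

Checking all 132 ordered pairs for relation 'overlaps'; matching pairs in alphabetical order:
(C, S): C overlaps S ✓
(C, U): C overlaps U ✓
(E, H): E overlaps H ✓
(E, J): E overlaps J ✓
(E, P): E overlaps P ✓
(F, H): F overlaps H ✓
(G, H): G overlaps H ✓
(H, C): H overlaps C ✓
(H, S): H overlaps S ✓
(H, Z): H overlaps Z ✓
(J, A): J overlaps A ✓
(J, C): J overlaps C ✓
(J, H): J overlaps H ✓
(J, Z): J overlaps Z ✓
(N, E): N overlaps E ✓
(N, P): N overlaps P ✓
(P, H): P overlaps H ✓
(P, J): P overlaps J ✓
(P, Z): P overlaps Z ✓
(Z, S): Z overlaps S ✓
Count: 20.

20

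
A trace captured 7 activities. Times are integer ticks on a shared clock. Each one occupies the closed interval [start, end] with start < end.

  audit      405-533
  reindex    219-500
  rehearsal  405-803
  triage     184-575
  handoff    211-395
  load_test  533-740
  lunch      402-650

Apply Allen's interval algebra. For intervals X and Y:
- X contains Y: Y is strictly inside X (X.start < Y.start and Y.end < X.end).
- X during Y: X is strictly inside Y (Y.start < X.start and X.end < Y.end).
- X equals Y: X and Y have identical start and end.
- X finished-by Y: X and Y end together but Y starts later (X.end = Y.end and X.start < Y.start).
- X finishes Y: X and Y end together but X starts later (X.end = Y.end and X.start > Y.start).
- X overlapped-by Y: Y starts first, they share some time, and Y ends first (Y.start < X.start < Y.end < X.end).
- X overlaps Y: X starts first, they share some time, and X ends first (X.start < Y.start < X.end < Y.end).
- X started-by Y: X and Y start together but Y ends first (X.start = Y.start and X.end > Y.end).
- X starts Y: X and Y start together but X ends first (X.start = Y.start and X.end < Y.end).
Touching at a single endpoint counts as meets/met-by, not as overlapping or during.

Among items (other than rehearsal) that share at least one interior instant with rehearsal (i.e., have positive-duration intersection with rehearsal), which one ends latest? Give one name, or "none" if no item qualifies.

Target rehearsal = [405, 803].
audit [405, 533] → starts → candidate.
handoff [211, 395] → before → excluded.
load_test [533, 740] → during → candidate.
lunch [402, 650] → overlaps → candidate.
reindex [219, 500] → overlaps → candidate.
triage [184, 575] → overlaps → candidate.
Among candidates, latest end is 740 → load_test.

load_test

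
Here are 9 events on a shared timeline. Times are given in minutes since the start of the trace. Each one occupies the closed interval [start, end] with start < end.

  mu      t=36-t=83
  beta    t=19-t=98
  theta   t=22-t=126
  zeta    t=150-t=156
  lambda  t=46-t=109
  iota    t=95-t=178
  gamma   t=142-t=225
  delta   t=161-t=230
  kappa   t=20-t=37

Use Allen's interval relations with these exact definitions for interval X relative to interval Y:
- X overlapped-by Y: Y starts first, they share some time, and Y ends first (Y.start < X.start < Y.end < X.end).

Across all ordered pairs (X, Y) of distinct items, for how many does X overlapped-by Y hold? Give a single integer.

11

Checking all 72 ordered pairs for relation 'overlapped-by'; matching pairs in alphabetical order:
(delta, gamma): delta overlapped-by gamma ✓
(delta, iota): delta overlapped-by iota ✓
(gamma, iota): gamma overlapped-by iota ✓
(iota, beta): iota overlapped-by beta ✓
(iota, lambda): iota overlapped-by lambda ✓
(iota, theta): iota overlapped-by theta ✓
(lambda, beta): lambda overlapped-by beta ✓
(lambda, mu): lambda overlapped-by mu ✓
(mu, kappa): mu overlapped-by kappa ✓
(theta, beta): theta overlapped-by beta ✓
(theta, kappa): theta overlapped-by kappa ✓
Count: 11.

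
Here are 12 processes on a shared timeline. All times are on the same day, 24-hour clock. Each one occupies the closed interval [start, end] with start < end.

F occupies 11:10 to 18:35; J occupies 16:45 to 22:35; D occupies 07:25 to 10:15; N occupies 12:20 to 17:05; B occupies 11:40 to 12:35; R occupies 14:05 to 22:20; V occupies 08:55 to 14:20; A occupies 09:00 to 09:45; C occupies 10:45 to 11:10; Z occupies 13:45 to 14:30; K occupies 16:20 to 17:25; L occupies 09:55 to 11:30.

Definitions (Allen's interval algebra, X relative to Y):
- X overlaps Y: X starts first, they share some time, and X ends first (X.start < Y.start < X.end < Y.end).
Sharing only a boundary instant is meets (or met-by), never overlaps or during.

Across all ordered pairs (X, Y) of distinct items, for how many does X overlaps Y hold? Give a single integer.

16

Checking all 132 ordered pairs for relation 'overlaps'; matching pairs in alphabetical order:
(B, N): B overlaps N ✓
(D, L): D overlaps L ✓
(D, V): D overlaps V ✓
(F, J): F overlaps J ✓
(F, R): F overlaps R ✓
(K, J): K overlaps J ✓
(L, F): L overlaps F ✓
(N, J): N overlaps J ✓
(N, K): N overlaps K ✓
(N, R): N overlaps R ✓
(R, J): R overlaps J ✓
(V, F): V overlaps F ✓
(V, N): V overlaps N ✓
(V, R): V overlaps R ✓
(V, Z): V overlaps Z ✓
(Z, R): Z overlaps R ✓
Count: 16.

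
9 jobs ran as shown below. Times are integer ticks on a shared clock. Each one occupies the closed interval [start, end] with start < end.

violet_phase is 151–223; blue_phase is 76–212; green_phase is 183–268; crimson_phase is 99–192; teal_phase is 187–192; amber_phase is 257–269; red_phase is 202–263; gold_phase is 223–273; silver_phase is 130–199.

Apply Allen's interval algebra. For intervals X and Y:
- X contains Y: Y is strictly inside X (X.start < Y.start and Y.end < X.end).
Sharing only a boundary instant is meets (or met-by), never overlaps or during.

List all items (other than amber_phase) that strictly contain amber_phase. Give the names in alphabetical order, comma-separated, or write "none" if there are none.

gold_phase

Target amber_phase = [257, 269].
blue_phase [76, 212] → before → no.
crimson_phase [99, 192] → before → no.
gold_phase [223, 273] → contains → yes.
green_phase [183, 268] → overlaps → no.
red_phase [202, 263] → overlaps → no.
silver_phase [130, 199] → before → no.
teal_phase [187, 192] → before → no.
violet_phase [151, 223] → before → no.
Result: gold_phase.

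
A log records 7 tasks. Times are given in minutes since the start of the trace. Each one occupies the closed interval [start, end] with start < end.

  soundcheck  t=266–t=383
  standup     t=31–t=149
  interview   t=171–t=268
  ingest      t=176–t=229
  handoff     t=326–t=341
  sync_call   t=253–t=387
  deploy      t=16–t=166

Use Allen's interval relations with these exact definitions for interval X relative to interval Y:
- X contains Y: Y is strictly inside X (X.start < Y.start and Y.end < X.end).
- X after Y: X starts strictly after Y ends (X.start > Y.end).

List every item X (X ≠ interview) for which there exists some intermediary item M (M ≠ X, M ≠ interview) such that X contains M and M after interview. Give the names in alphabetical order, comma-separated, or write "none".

soundcheck, sync_call

Target interview = [t=171, t=268].
Intermediaries M with M after interview: handoff.
Via handoff — items with X contains handoff: soundcheck, sync_call.
Union: soundcheck, sync_call.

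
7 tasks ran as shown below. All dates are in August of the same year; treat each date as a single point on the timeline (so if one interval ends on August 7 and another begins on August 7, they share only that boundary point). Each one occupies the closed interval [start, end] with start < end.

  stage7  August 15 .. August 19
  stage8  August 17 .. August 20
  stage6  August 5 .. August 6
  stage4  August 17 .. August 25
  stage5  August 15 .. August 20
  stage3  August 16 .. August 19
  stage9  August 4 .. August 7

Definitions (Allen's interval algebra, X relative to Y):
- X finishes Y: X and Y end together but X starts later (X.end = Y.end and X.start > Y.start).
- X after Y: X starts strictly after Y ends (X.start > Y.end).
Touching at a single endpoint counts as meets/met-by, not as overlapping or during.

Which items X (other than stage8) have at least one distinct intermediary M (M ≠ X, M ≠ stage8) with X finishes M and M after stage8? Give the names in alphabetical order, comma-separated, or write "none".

Target stage8 = [August 17, August 20].
Intermediaries M with M after stage8: none.
Union: none.

none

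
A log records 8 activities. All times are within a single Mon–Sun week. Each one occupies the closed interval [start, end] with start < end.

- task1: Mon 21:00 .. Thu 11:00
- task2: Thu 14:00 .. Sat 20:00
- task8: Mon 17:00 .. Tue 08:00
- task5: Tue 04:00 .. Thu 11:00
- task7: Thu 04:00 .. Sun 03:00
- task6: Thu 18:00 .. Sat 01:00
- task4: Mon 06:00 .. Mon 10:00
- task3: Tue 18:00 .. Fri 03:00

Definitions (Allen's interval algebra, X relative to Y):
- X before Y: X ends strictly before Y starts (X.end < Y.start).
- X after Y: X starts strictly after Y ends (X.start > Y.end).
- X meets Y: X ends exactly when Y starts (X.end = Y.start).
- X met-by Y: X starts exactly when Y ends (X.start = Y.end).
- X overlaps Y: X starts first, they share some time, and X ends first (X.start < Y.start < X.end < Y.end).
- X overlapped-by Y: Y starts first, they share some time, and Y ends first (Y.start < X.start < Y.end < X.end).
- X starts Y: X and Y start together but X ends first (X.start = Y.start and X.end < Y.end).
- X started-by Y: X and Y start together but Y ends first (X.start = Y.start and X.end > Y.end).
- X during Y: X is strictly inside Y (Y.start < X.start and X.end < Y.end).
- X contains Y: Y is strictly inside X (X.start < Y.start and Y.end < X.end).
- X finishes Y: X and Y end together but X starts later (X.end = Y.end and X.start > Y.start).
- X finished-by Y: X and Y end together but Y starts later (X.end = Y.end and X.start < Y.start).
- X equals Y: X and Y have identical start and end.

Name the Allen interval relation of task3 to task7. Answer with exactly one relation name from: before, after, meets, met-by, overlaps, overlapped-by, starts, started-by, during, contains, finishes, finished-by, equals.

task3 = [Tue 18:00, Fri 03:00]; task7 = [Thu 04:00, Sun 03:00].
Compare endpoints: task3.start < task7.start, task3.start < task7.end, task3.end > task7.start, task3.end < task7.end.
That pattern is 'overlaps'.

overlaps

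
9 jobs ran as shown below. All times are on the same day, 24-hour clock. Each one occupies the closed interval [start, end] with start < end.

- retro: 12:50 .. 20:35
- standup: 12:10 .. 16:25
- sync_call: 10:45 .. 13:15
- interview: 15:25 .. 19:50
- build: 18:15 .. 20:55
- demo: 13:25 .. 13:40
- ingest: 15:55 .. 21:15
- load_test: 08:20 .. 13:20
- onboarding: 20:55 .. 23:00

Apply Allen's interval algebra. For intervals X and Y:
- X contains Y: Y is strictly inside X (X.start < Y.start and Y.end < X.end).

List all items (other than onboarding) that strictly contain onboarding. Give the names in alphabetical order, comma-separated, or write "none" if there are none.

none

Target onboarding = [20:55, 23:00].
build [18:15, 20:55] → meets → no.
demo [13:25, 13:40] → before → no.
ingest [15:55, 21:15] → overlaps → no.
interview [15:25, 19:50] → before → no.
load_test [08:20, 13:20] → before → no.
retro [12:50, 20:35] → before → no.
standup [12:10, 16:25] → before → no.
sync_call [10:45, 13:15] → before → no.
Result: none.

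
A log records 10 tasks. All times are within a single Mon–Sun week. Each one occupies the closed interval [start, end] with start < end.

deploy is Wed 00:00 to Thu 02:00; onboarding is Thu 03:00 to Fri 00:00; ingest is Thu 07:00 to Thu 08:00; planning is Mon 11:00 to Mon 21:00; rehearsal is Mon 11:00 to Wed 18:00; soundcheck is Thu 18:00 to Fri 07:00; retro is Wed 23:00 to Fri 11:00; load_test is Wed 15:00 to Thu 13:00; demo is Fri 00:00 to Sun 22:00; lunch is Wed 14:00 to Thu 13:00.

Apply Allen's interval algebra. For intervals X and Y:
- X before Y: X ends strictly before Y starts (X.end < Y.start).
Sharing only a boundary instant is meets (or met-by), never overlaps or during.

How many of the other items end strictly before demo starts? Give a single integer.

Target demo = [Fri 00:00, Sun 22:00].
deploy [Wed 00:00, Thu 02:00] → before → counts.
ingest [Thu 07:00, Thu 08:00] → before → counts.
load_test [Wed 15:00, Thu 13:00] → before → counts.
lunch [Wed 14:00, Thu 13:00] → before → counts.
onboarding [Thu 03:00, Fri 00:00] → meets → no.
planning [Mon 11:00, Mon 21:00] → before → counts.
rehearsal [Mon 11:00, Wed 18:00] → before → counts.
retro [Wed 23:00, Fri 11:00] → overlaps → no.
soundcheck [Thu 18:00, Fri 07:00] → overlaps → no.
Total: 6.

6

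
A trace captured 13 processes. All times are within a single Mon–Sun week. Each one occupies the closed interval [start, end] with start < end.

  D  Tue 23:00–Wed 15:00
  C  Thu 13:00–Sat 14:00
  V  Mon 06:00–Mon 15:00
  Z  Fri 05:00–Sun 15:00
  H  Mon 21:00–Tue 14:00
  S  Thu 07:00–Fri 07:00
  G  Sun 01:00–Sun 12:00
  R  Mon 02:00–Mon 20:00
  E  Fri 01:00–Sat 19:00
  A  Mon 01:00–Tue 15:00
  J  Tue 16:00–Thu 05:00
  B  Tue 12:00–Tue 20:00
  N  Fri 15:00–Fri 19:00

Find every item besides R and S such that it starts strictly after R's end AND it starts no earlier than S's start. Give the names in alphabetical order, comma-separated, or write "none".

Conditions: its start is strictly after R's end (X.start > Mon 20:00) AND its start is no earlier than S's start (X.start >= Thu 07:00).
A: start Mon 01:00 > Mon 20:00? ✗; start Mon 01:00 >= Thu 07:00? ✗ → no.
B: start Tue 12:00 > Mon 20:00? ✓; start Tue 12:00 >= Thu 07:00? ✗ → no.
C: start Thu 13:00 > Mon 20:00? ✓; start Thu 13:00 >= Thu 07:00? ✓ → yes.
D: start Tue 23:00 > Mon 20:00? ✓; start Tue 23:00 >= Thu 07:00? ✗ → no.
E: start Fri 01:00 > Mon 20:00? ✓; start Fri 01:00 >= Thu 07:00? ✓ → yes.
G: start Sun 01:00 > Mon 20:00? ✓; start Sun 01:00 >= Thu 07:00? ✓ → yes.
H: start Mon 21:00 > Mon 20:00? ✓; start Mon 21:00 >= Thu 07:00? ✗ → no.
J: start Tue 16:00 > Mon 20:00? ✓; start Tue 16:00 >= Thu 07:00? ✗ → no.
N: start Fri 15:00 > Mon 20:00? ✓; start Fri 15:00 >= Thu 07:00? ✓ → yes.
V: start Mon 06:00 > Mon 20:00? ✗; start Mon 06:00 >= Thu 07:00? ✗ → no.
Z: start Fri 05:00 > Mon 20:00? ✓; start Fri 05:00 >= Thu 07:00? ✓ → yes.
Result: C, E, G, N, Z.

C, E, G, N, Z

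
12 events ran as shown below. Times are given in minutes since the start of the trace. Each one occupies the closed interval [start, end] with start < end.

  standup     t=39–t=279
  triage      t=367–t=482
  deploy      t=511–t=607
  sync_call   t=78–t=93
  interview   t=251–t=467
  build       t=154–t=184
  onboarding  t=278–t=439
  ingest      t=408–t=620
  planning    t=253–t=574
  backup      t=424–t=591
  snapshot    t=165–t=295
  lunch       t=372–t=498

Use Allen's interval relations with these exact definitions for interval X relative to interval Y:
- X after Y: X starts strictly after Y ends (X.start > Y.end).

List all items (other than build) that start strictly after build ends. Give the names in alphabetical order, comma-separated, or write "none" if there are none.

Target build = [t=154, t=184].
backup [t=424, t=591] → after → yes.
deploy [t=511, t=607] → after → yes.
ingest [t=408, t=620] → after → yes.
interview [t=251, t=467] → after → yes.
lunch [t=372, t=498] → after → yes.
onboarding [t=278, t=439] → after → yes.
planning [t=253, t=574] → after → yes.
snapshot [t=165, t=295] → overlapped-by → no.
standup [t=39, t=279] → contains → no.
sync_call [t=78, t=93] → before → no.
triage [t=367, t=482] → after → yes.
Result: backup, deploy, ingest, interview, lunch, onboarding, planning, triage.

backup, deploy, ingest, interview, lunch, onboarding, planning, triage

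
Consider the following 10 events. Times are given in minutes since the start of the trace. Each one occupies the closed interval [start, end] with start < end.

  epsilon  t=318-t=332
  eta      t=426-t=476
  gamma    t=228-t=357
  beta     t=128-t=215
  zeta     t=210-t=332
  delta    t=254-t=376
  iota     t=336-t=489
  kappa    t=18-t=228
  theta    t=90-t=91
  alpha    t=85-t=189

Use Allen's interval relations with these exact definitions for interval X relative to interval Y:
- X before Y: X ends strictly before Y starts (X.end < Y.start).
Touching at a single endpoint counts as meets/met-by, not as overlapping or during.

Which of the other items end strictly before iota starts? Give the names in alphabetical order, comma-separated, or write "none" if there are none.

Target iota = [t=336, t=489].
alpha [t=85, t=189] → before → yes.
beta [t=128, t=215] → before → yes.
delta [t=254, t=376] → overlaps → no.
epsilon [t=318, t=332] → before → yes.
eta [t=426, t=476] → during → no.
gamma [t=228, t=357] → overlaps → no.
kappa [t=18, t=228] → before → yes.
theta [t=90, t=91] → before → yes.
zeta [t=210, t=332] → before → yes.
Result: alpha, beta, epsilon, kappa, theta, zeta.

alpha, beta, epsilon, kappa, theta, zeta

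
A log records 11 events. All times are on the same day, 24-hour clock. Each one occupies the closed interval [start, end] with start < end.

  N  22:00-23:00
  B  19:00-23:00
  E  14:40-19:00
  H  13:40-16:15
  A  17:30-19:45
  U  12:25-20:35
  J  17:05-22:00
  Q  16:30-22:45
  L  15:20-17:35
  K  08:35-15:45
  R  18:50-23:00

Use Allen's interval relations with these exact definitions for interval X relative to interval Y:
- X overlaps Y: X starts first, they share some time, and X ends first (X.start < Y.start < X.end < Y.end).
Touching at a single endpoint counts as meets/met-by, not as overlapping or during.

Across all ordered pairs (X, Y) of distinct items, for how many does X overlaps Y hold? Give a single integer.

24

Checking all 110 ordered pairs for relation 'overlaps'; matching pairs in alphabetical order:
(A, B): A overlaps B ✓
(A, R): A overlaps R ✓
(E, A): E overlaps A ✓
(E, J): E overlaps J ✓
(E, Q): E overlaps Q ✓
(E, R): E overlaps R ✓
(H, E): H overlaps E ✓
(H, L): H overlaps L ✓
(J, B): J overlaps B ✓
(J, R): J overlaps R ✓
(K, E): K overlaps E ✓
(K, H): K overlaps H ✓
(K, L): K overlaps L ✓
(K, U): K overlaps U ✓
(L, A): L overlaps A ✓
(L, J): L overlaps J ✓
(L, Q): L overlaps Q ✓
(Q, B): Q overlaps B ✓
(Q, N): Q overlaps N ✓
(Q, R): Q overlaps R ✓
(U, B): U overlaps B ✓
(U, J): U overlaps J ✓
(U, Q): U overlaps Q ✓
(U, R): U overlaps R ✓
Count: 24.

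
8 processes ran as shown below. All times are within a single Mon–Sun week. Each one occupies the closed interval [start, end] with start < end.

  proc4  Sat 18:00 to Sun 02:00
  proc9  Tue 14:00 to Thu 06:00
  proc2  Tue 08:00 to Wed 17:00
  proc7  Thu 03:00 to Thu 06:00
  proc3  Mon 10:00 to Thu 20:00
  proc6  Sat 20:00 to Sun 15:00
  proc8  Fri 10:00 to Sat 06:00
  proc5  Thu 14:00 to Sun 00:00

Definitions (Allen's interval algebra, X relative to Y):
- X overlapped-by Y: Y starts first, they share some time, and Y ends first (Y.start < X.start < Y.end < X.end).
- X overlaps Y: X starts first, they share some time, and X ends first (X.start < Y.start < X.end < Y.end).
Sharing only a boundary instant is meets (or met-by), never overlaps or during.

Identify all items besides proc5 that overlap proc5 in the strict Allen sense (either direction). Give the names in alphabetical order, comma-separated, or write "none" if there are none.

Target proc5 = [Thu 14:00, Sun 00:00].
proc2 [Tue 08:00, Wed 17:00] → before → no.
proc3 [Mon 10:00, Thu 20:00] → overlaps → yes.
proc4 [Sat 18:00, Sun 02:00] → overlapped-by → yes.
proc6 [Sat 20:00, Sun 15:00] → overlapped-by → yes.
proc7 [Thu 03:00, Thu 06:00] → before → no.
proc8 [Fri 10:00, Sat 06:00] → during → no.
proc9 [Tue 14:00, Thu 06:00] → before → no.
Result: proc3, proc4, proc6.

proc3, proc4, proc6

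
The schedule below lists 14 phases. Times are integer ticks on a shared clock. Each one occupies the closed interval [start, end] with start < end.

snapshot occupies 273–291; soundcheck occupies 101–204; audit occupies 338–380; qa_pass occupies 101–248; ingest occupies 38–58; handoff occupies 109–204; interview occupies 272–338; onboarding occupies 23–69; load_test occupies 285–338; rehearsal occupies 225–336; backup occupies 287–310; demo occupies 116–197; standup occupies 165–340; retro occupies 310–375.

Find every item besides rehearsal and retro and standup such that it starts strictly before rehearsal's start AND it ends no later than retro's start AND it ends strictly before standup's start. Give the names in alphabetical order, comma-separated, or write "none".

Conditions: its start is strictly before rehearsal's start (X.start < 225) AND its end is no later than retro's start (X.end <= 310) AND its end is strictly before standup's start (X.end < 165).
audit: start 338 < 225? ✗; end 380 <= 310? ✗; end 380 < 165? ✗ → no.
backup: start 287 < 225? ✗; end 310 <= 310? ✓; end 310 < 165? ✗ → no.
demo: start 116 < 225? ✓; end 197 <= 310? ✓; end 197 < 165? ✗ → no.
handoff: start 109 < 225? ✓; end 204 <= 310? ✓; end 204 < 165? ✗ → no.
ingest: start 38 < 225? ✓; end 58 <= 310? ✓; end 58 < 165? ✓ → yes.
interview: start 272 < 225? ✗; end 338 <= 310? ✗; end 338 < 165? ✗ → no.
load_test: start 285 < 225? ✗; end 338 <= 310? ✗; end 338 < 165? ✗ → no.
onboarding: start 23 < 225? ✓; end 69 <= 310? ✓; end 69 < 165? ✓ → yes.
qa_pass: start 101 < 225? ✓; end 248 <= 310? ✓; end 248 < 165? ✗ → no.
snapshot: start 273 < 225? ✗; end 291 <= 310? ✓; end 291 < 165? ✗ → no.
soundcheck: start 101 < 225? ✓; end 204 <= 310? ✓; end 204 < 165? ✗ → no.
Result: ingest, onboarding.

ingest, onboarding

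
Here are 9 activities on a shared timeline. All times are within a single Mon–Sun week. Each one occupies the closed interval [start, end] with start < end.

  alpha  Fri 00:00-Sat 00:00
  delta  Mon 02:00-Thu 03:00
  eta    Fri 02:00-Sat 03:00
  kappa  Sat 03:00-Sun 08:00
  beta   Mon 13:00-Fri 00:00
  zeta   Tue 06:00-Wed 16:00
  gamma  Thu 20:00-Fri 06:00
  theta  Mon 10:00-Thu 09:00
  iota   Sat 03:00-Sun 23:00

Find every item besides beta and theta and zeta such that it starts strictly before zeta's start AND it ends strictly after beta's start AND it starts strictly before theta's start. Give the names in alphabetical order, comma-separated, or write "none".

Conditions: its start is strictly before zeta's start (X.start < Tue 06:00) AND its end is strictly after beta's start (X.end > Mon 13:00) AND its start is strictly before theta's start (X.start < Mon 10:00).
alpha: start Fri 00:00 < Tue 06:00? ✗; end Sat 00:00 > Mon 13:00? ✓; start Fri 00:00 < Mon 10:00? ✗ → no.
delta: start Mon 02:00 < Tue 06:00? ✓; end Thu 03:00 > Mon 13:00? ✓; start Mon 02:00 < Mon 10:00? ✓ → yes.
eta: start Fri 02:00 < Tue 06:00? ✗; end Sat 03:00 > Mon 13:00? ✓; start Fri 02:00 < Mon 10:00? ✗ → no.
gamma: start Thu 20:00 < Tue 06:00? ✗; end Fri 06:00 > Mon 13:00? ✓; start Thu 20:00 < Mon 10:00? ✗ → no.
iota: start Sat 03:00 < Tue 06:00? ✗; end Sun 23:00 > Mon 13:00? ✓; start Sat 03:00 < Mon 10:00? ✗ → no.
kappa: start Sat 03:00 < Tue 06:00? ✗; end Sun 08:00 > Mon 13:00? ✓; start Sat 03:00 < Mon 10:00? ✗ → no.
Result: delta.

delta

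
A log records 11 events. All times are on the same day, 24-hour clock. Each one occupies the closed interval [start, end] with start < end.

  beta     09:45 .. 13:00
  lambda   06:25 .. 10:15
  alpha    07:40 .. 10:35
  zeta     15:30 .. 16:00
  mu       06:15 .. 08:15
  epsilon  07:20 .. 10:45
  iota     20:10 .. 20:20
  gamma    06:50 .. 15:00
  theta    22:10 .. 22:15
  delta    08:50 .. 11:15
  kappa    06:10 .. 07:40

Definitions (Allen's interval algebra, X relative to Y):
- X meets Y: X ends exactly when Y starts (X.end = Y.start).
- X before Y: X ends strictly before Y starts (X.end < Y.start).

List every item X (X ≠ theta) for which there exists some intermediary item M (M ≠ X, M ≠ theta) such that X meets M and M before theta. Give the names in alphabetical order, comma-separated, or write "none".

Target theta = [22:10, 22:15].
Intermediaries M with M before theta: alpha, beta, delta, epsilon, gamma, iota, kappa, lambda, mu, zeta.
Via alpha — items with X meets alpha: kappa.
Via beta — items with X meets beta: none.
Via delta — items with X meets delta: none.
Via epsilon — items with X meets epsilon: none.
Via gamma — items with X meets gamma: none.
Via iota — items with X meets iota: none.
Via kappa — items with X meets kappa: none.
Via lambda — items with X meets lambda: none.
Via mu — items with X meets mu: none.
Via zeta — items with X meets zeta: none.
Union: kappa.

kappa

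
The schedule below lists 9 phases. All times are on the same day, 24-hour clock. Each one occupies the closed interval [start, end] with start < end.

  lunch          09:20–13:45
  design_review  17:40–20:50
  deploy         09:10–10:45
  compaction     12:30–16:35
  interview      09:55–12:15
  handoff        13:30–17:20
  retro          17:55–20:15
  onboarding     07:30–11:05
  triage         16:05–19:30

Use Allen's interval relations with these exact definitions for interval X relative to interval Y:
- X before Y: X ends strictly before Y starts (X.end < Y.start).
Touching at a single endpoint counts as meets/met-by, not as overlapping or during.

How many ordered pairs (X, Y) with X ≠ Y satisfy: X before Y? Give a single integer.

Checking all 72 ordered pairs for relation 'before'; matching pairs in alphabetical order:
(compaction, design_review): compaction before design_review ✓
(compaction, retro): compaction before retro ✓
(deploy, compaction): deploy before compaction ✓
(deploy, design_review): deploy before design_review ✓
(deploy, handoff): deploy before handoff ✓
(deploy, retro): deploy before retro ✓
(deploy, triage): deploy before triage ✓
(handoff, design_review): handoff before design_review ✓
(handoff, retro): handoff before retro ✓
(interview, compaction): interview before compaction ✓
(interview, design_review): interview before design_review ✓
(interview, handoff): interview before handoff ✓
(interview, retro): interview before retro ✓
(interview, triage): interview before triage ✓
(lunch, design_review): lunch before design_review ✓
(lunch, retro): lunch before retro ✓
(lunch, triage): lunch before triage ✓
(onboarding, compaction): onboarding before compaction ✓
(onboarding, design_review): onboarding before design_review ✓
(onboarding, handoff): onboarding before handoff ✓
(onboarding, retro): onboarding before retro ✓
(onboarding, triage): onboarding before triage ✓
Count: 22.

22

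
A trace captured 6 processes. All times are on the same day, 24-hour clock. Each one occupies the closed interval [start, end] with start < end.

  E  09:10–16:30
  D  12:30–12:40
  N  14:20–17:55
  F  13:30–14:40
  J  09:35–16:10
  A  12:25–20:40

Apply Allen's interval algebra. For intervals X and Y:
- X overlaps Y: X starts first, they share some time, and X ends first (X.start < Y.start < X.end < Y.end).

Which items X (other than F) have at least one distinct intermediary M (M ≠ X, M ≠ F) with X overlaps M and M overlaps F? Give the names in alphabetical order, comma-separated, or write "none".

none

Target F = [13:30, 14:40].
Intermediaries M with M overlaps F: none.
Union: none.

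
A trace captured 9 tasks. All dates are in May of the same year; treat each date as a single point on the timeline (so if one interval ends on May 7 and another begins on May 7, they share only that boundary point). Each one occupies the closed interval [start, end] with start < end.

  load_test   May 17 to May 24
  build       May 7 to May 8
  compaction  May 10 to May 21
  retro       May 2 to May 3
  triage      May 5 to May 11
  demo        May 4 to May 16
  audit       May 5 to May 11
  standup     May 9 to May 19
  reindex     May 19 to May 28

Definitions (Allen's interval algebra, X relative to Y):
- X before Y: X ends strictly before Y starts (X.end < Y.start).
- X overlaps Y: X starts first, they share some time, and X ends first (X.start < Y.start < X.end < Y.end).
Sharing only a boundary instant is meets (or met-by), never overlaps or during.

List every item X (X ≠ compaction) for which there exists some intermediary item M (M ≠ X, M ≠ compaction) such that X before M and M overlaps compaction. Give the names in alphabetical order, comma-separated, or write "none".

Target compaction = [May 10, May 21].
Intermediaries M with M overlaps compaction: audit, demo, standup, triage.
Via audit — items with X before audit: retro.
Via demo — items with X before demo: retro.
Via standup — items with X before standup: build, retro.
Via triage — items with X before triage: retro.
Union: build, retro.

build, retro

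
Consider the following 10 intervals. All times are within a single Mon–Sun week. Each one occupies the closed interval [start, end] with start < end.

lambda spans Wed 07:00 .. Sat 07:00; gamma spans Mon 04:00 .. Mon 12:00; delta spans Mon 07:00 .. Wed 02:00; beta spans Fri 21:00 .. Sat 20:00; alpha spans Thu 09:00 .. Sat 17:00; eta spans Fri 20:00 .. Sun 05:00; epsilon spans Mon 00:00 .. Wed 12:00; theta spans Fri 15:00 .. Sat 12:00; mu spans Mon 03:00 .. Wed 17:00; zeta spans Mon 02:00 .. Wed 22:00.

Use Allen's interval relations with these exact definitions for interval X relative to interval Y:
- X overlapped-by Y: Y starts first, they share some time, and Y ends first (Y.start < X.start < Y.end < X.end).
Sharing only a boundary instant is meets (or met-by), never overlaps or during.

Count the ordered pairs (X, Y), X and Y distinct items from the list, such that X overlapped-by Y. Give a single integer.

Checking all 90 ordered pairs for relation 'overlapped-by'; matching pairs in alphabetical order:
(alpha, lambda): alpha overlapped-by lambda ✓
(beta, alpha): beta overlapped-by alpha ✓
(beta, lambda): beta overlapped-by lambda ✓
(beta, theta): beta overlapped-by theta ✓
(delta, gamma): delta overlapped-by gamma ✓
(eta, alpha): eta overlapped-by alpha ✓
(eta, lambda): eta overlapped-by lambda ✓
(eta, theta): eta overlapped-by theta ✓
(lambda, epsilon): lambda overlapped-by epsilon ✓
(lambda, mu): lambda overlapped-by mu ✓
(lambda, zeta): lambda overlapped-by zeta ✓
(mu, epsilon): mu overlapped-by epsilon ✓
(theta, lambda): theta overlapped-by lambda ✓
(zeta, epsilon): zeta overlapped-by epsilon ✓
Count: 14.

14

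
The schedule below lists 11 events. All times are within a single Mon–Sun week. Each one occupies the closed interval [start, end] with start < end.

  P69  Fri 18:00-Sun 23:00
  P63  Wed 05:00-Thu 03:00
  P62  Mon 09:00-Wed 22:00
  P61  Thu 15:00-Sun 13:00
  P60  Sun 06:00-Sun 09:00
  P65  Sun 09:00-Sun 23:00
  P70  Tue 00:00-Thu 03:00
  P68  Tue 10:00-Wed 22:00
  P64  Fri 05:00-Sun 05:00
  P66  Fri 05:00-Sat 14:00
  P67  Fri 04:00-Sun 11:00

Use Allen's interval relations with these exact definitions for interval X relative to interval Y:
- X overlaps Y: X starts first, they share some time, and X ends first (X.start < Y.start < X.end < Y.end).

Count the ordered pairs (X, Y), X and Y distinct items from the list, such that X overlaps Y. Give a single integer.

9

Checking all 110 ordered pairs for relation 'overlaps'; matching pairs in alphabetical order:
(P61, P65): P61 overlaps P65 ✓
(P61, P69): P61 overlaps P69 ✓
(P62, P63): P62 overlaps P63 ✓
(P62, P70): P62 overlaps P70 ✓
(P64, P69): P64 overlaps P69 ✓
(P66, P69): P66 overlaps P69 ✓
(P67, P65): P67 overlaps P65 ✓
(P67, P69): P67 overlaps P69 ✓
(P68, P63): P68 overlaps P63 ✓
Count: 9.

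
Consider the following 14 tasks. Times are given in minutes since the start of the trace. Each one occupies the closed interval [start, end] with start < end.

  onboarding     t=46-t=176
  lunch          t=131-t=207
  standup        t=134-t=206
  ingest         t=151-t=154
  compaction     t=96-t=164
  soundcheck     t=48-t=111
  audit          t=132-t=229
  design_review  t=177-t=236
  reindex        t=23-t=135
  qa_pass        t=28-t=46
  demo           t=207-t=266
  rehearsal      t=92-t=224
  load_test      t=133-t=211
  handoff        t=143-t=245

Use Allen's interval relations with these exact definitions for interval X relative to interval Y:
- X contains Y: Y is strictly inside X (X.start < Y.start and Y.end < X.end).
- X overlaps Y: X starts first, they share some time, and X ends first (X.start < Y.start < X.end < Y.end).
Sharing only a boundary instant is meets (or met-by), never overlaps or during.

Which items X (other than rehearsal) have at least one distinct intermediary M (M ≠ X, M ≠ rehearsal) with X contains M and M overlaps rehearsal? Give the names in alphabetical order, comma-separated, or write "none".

Target rehearsal = [t=92, t=224].
Intermediaries M with M overlaps rehearsal: onboarding, reindex, soundcheck.
Via onboarding — items with X contains onboarding: none.
Via reindex — items with X contains reindex: none.
Via soundcheck — items with X contains soundcheck: onboarding, reindex.
Union: onboarding, reindex.

onboarding, reindex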